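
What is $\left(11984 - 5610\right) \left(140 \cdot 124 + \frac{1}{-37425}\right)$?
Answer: $\frac{4141175045626}{37425} \approx 1.1065 \cdot 10^{8}$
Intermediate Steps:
$\left(11984 - 5610\right) \left(140 \cdot 124 + \frac{1}{-37425}\right) = 6374 \left(17360 - \frac{1}{37425}\right) = 6374 \cdot \frac{649697999}{37425} = \frac{4141175045626}{37425}$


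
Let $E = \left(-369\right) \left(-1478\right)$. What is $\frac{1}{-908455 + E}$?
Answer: $- \frac{1}{363073} \approx -2.7543 \cdot 10^{-6}$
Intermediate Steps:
$E = 545382$
$\frac{1}{-908455 + E} = \frac{1}{-908455 + 545382} = \frac{1}{-363073} = - \frac{1}{363073}$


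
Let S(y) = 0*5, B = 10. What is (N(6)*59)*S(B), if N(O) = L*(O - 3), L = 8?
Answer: 0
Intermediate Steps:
S(y) = 0
N(O) = -24 + 8*O (N(O) = 8*(O - 3) = 8*(-3 + O) = -24 + 8*O)
(N(6)*59)*S(B) = ((-24 + 8*6)*59)*0 = ((-24 + 48)*59)*0 = (24*59)*0 = 1416*0 = 0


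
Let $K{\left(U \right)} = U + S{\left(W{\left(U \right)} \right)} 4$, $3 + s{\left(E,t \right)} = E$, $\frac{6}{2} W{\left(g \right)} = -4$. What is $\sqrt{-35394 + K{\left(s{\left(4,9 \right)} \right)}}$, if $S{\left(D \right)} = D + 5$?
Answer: $\frac{i \sqrt{318405}}{3} \approx 188.09 i$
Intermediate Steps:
$W{\left(g \right)} = - \frac{4}{3}$ ($W{\left(g \right)} = \frac{1}{3} \left(-4\right) = - \frac{4}{3}$)
$S{\left(D \right)} = 5 + D$
$s{\left(E,t \right)} = -3 + E$
$K{\left(U \right)} = \frac{44}{3} + U$ ($K{\left(U \right)} = U + \left(5 - \frac{4}{3}\right) 4 = U + \frac{11}{3} \cdot 4 = U + \frac{44}{3} = \frac{44}{3} + U$)
$\sqrt{-35394 + K{\left(s{\left(4,9 \right)} \right)}} = \sqrt{-35394 + \left(\frac{44}{3} + \left(-3 + 4\right)\right)} = \sqrt{-35394 + \left(\frac{44}{3} + 1\right)} = \sqrt{-35394 + \frac{47}{3}} = \sqrt{- \frac{106135}{3}} = \frac{i \sqrt{318405}}{3}$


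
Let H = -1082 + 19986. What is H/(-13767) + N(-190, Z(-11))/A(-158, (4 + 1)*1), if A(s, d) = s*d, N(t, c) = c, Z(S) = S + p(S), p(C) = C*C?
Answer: -1644853/1087593 ≈ -1.5124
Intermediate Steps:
p(C) = C**2
Z(S) = S + S**2
H = 18904
A(s, d) = d*s
H/(-13767) + N(-190, Z(-11))/A(-158, (4 + 1)*1) = 18904/(-13767) + (-11*(1 - 11))/((((4 + 1)*1)*(-158))) = 18904*(-1/13767) + (-11*(-10))/(((5*1)*(-158))) = -18904/13767 + 110/((5*(-158))) = -18904/13767 + 110/(-790) = -18904/13767 + 110*(-1/790) = -18904/13767 - 11/79 = -1644853/1087593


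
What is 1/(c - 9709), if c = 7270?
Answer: -1/2439 ≈ -0.00041000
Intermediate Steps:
1/(c - 9709) = 1/(7270 - 9709) = 1/(-2439) = -1/2439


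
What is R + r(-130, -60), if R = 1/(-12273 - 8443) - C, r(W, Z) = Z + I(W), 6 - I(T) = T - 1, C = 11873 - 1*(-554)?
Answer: -255842601/20716 ≈ -12350.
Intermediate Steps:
C = 12427 (C = 11873 + 554 = 12427)
I(T) = 7 - T (I(T) = 6 - (T - 1) = 6 - (-1 + T) = 6 + (1 - T) = 7 - T)
r(W, Z) = 7 + Z - W (r(W, Z) = Z + (7 - W) = 7 + Z - W)
R = -257437733/20716 (R = 1/(-12273 - 8443) - 1*12427 = 1/(-20716) - 12427 = -1/20716 - 12427 = -257437733/20716 ≈ -12427.)
R + r(-130, -60) = -257437733/20716 + (7 - 60 - 1*(-130)) = -257437733/20716 + (7 - 60 + 130) = -257437733/20716 + 77 = -255842601/20716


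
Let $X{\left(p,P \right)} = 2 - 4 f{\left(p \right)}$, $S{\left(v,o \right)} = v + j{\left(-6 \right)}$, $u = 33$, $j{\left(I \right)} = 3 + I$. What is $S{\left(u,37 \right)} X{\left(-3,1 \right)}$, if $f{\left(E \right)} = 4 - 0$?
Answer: $-420$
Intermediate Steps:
$f{\left(E \right)} = 4$ ($f{\left(E \right)} = 4 + 0 = 4$)
$S{\left(v,o \right)} = -3 + v$ ($S{\left(v,o \right)} = v + \left(3 - 6\right) = v - 3 = -3 + v$)
$X{\left(p,P \right)} = -14$ ($X{\left(p,P \right)} = 2 - 16 = -14$)
$S{\left(u,37 \right)} X{\left(-3,1 \right)} = \left(-3 + 33\right) \left(-14\right) = 30 \left(-14\right) = -420$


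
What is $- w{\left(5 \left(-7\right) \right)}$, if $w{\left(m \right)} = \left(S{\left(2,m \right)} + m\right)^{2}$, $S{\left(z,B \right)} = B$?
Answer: $-4900$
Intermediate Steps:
$w{\left(m \right)} = 4 m^{2}$ ($w{\left(m \right)} = \left(m + m\right)^{2} = \left(2 m\right)^{2} = 4 m^{2}$)
$- w{\left(5 \left(-7\right) \right)} = - 4 \left(5 \left(-7\right)\right)^{2} = - 4 \left(-35\right)^{2} = - 4 \cdot 1225 = \left(-1\right) 4900 = -4900$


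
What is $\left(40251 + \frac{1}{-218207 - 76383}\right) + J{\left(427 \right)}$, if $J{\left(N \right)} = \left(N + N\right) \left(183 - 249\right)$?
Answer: $- \frac{4746728671}{294590} \approx -16113.0$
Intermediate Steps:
$J{\left(N \right)} = - 132 N$ ($J{\left(N \right)} = 2 N \left(-66\right) = - 132 N$)
$\left(40251 + \frac{1}{-218207 - 76383}\right) + J{\left(427 \right)} = \left(40251 + \frac{1}{-218207 - 76383}\right) - 56364 = \left(40251 + \frac{1}{-294590}\right) - 56364 = \left(40251 - \frac{1}{294590}\right) - 56364 = \frac{11857542089}{294590} - 56364 = - \frac{4746728671}{294590}$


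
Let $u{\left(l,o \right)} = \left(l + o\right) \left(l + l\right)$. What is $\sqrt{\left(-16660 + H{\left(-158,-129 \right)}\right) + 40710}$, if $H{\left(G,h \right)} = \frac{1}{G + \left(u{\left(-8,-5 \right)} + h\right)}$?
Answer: $\frac{\sqrt{150095971}}{79} \approx 155.08$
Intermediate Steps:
$u{\left(l,o \right)} = 2 l \left(l + o\right)$ ($u{\left(l,o \right)} = \left(l + o\right) 2 l = 2 l \left(l + o\right)$)
$H{\left(G,h \right)} = \frac{1}{208 + G + h}$ ($H{\left(G,h \right)} = \frac{1}{G + \left(2 \left(-8\right) \left(-8 - 5\right) + h\right)} = \frac{1}{G + \left(2 \left(-8\right) \left(-13\right) + h\right)} = \frac{1}{G + \left(208 + h\right)} = \frac{1}{208 + G + h}$)
$\sqrt{\left(-16660 + H{\left(-158,-129 \right)}\right) + 40710} = \sqrt{\left(-16660 + \frac{1}{208 - 158 - 129}\right) + 40710} = \sqrt{\left(-16660 + \frac{1}{-79}\right) + 40710} = \sqrt{\left(-16660 - \frac{1}{79}\right) + 40710} = \sqrt{- \frac{1316141}{79} + 40710} = \sqrt{\frac{1899949}{79}} = \frac{\sqrt{150095971}}{79}$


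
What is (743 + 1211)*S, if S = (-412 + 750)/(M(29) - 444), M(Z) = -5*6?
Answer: -330226/237 ≈ -1393.4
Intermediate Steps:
M(Z) = -30
S = -169/237 (S = (-412 + 750)/(-30 - 444) = 338/(-474) = 338*(-1/474) = -169/237 ≈ -0.71308)
(743 + 1211)*S = (743 + 1211)*(-169/237) = 1954*(-169/237) = -330226/237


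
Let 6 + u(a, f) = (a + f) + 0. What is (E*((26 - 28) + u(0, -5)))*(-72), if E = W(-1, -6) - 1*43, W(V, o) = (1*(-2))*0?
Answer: -40248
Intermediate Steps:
u(a, f) = -6 + a + f (u(a, f) = -6 + ((a + f) + 0) = -6 + (a + f) = -6 + a + f)
W(V, o) = 0 (W(V, o) = -2*0 = 0)
E = -43 (E = 0 - 1*43 = 0 - 43 = -43)
(E*((26 - 28) + u(0, -5)))*(-72) = -43*((26 - 28) + (-6 + 0 - 5))*(-72) = -43*(-2 - 11)*(-72) = -43*(-13)*(-72) = 559*(-72) = -40248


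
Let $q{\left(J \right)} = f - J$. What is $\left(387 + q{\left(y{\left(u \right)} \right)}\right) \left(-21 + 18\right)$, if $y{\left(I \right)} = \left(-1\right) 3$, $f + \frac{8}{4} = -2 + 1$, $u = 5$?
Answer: $-1161$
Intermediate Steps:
$f = -3$ ($f = -2 + \left(-2 + 1\right) = -2 - 1 = -3$)
$y{\left(I \right)} = -3$
$q{\left(J \right)} = -3 - J$
$\left(387 + q{\left(y{\left(u \right)} \right)}\right) \left(-21 + 18\right) = \left(387 - 0\right) \left(-21 + 18\right) = \left(387 + \left(-3 + 3\right)\right) \left(-3\right) = \left(387 + 0\right) \left(-3\right) = 387 \left(-3\right) = -1161$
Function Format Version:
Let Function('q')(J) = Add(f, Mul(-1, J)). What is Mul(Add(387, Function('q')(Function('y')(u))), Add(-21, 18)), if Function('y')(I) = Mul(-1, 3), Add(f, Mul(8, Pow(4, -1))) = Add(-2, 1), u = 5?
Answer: -1161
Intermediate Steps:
f = -3 (f = Add(-2, Add(-2, 1)) = Add(-2, -1) = -3)
Function('y')(I) = -3
Function('q')(J) = Add(-3, Mul(-1, J))
Mul(Add(387, Function('q')(Function('y')(u))), Add(-21, 18)) = Mul(Add(387, Add(-3, Mul(-1, -3))), Add(-21, 18)) = Mul(Add(387, Add(-3, 3)), -3) = Mul(Add(387, 0), -3) = Mul(387, -3) = -1161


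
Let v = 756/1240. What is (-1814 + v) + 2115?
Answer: 93499/310 ≈ 301.61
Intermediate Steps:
v = 189/310 (v = 756*(1/1240) = 189/310 ≈ 0.60968)
(-1814 + v) + 2115 = (-1814 + 189/310) + 2115 = -562151/310 + 2115 = 93499/310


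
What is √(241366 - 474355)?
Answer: I*√232989 ≈ 482.69*I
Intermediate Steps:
√(241366 - 474355) = √(-232989) = I*√232989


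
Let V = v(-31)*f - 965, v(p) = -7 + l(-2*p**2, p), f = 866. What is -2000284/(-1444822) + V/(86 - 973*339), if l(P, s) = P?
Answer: 1537302641931/238222973771 ≈ 6.4532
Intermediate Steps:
v(p) = -7 - 2*p**2
V = -1671479 (V = (-7 - 2*(-31)**2)*866 - 965 = (-7 - 2*961)*866 - 965 = (-7 - 1922)*866 - 965 = -1929*866 - 965 = -1670514 - 965 = -1671479)
-2000284/(-1444822) + V/(86 - 973*339) = -2000284/(-1444822) - 1671479/(86 - 973*339) = -2000284*(-1/1444822) - 1671479/(86 - 329847) = 1000142/722411 - 1671479/(-329761) = 1000142/722411 - 1671479*(-1/329761) = 1000142/722411 + 1671479/329761 = 1537302641931/238222973771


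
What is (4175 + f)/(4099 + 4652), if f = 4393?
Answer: 2856/2917 ≈ 0.97909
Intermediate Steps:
(4175 + f)/(4099 + 4652) = (4175 + 4393)/(4099 + 4652) = 8568/8751 = 8568*(1/8751) = 2856/2917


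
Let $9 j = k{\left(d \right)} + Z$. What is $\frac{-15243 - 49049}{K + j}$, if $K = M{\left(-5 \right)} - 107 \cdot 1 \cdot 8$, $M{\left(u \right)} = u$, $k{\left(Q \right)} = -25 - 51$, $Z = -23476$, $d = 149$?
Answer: $\frac{578628}{31301} \approx 18.486$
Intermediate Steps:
$k{\left(Q \right)} = -76$ ($k{\left(Q \right)} = -25 - 51 = -76$)
$K = -861$ ($K = -5 - 107 \cdot 1 \cdot 8 = -5 - 856 = -861$)
$j = - \frac{23552}{9}$ ($j = \frac{-76 - 23476}{9} = \frac{1}{9} \left(-23552\right) = - \frac{23552}{9} \approx -2616.9$)
$\frac{-15243 - 49049}{K + j} = \frac{-15243 - 49049}{-861 - \frac{23552}{9}} = - \frac{64292}{- \frac{31301}{9}} = \left(-64292\right) \left(- \frac{9}{31301}\right) = \frac{578628}{31301}$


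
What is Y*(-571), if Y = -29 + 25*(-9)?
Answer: 145034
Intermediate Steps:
Y = -254 (Y = -29 - 225 = -254)
Y*(-571) = -254*(-571) = 145034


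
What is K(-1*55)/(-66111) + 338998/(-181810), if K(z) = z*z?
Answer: -11480736014/6009820455 ≈ -1.9103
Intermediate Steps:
K(z) = z**2
K(-1*55)/(-66111) + 338998/(-181810) = (-1*55)**2/(-66111) + 338998/(-181810) = (-55)**2*(-1/66111) + 338998*(-1/181810) = 3025*(-1/66111) - 169499/90905 = -3025/66111 - 169499/90905 = -11480736014/6009820455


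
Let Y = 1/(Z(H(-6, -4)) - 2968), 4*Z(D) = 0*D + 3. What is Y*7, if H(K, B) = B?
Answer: -28/11869 ≈ -0.0023591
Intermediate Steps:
Z(D) = 3/4 (Z(D) = (0*D + 3)/4 = (0 + 3)/4 = (1/4)*3 = 3/4)
Y = -4/11869 (Y = 1/(3/4 - 2968) = 1/(-11869/4) = -4/11869 ≈ -0.00033701)
Y*7 = -4/11869*7 = -28/11869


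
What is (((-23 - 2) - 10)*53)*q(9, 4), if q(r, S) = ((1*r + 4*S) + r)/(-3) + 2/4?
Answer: 120575/6 ≈ 20096.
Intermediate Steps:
q(r, S) = ½ - 4*S/3 - 2*r/3 (q(r, S) = ((r + 4*S) + r)*(-⅓) + 2*(¼) = (2*r + 4*S)*(-⅓) + ½ = (-4*S/3 - 2*r/3) + ½ = ½ - 4*S/3 - 2*r/3)
(((-23 - 2) - 10)*53)*q(9, 4) = (((-23 - 2) - 10)*53)*(½ - 4/3*4 - ⅔*9) = ((-25 - 10)*53)*(½ - 16/3 - 6) = -35*53*(-65/6) = -1855*(-65/6) = 120575/6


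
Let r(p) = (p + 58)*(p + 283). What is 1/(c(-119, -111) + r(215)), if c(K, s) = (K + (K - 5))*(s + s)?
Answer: 1/189900 ≈ 5.2659e-6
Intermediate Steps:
c(K, s) = 2*s*(-5 + 2*K) (c(K, s) = (K + (-5 + K))*(2*s) = (-5 + 2*K)*(2*s) = 2*s*(-5 + 2*K))
r(p) = (58 + p)*(283 + p)
1/(c(-119, -111) + r(215)) = 1/(2*(-111)*(-5 + 2*(-119)) + (16414 + 215**2 + 341*215)) = 1/(2*(-111)*(-5 - 238) + (16414 + 46225 + 73315)) = 1/(2*(-111)*(-243) + 135954) = 1/(53946 + 135954) = 1/189900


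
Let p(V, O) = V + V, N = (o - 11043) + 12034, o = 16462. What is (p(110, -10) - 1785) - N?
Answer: -19018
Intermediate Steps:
N = 17453 (N = (16462 - 11043) + 12034 = 5419 + 12034 = 17453)
p(V, O) = 2*V
(p(110, -10) - 1785) - N = (2*110 - 1785) - 1*17453 = (220 - 1785) - 17453 = -1565 - 17453 = -19018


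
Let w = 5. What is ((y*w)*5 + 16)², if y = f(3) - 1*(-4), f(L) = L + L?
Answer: 70756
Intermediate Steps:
f(L) = 2*L
y = 10 (y = 2*3 - 1*(-4) = 6 + 4 = 10)
((y*w)*5 + 16)² = ((10*5)*5 + 16)² = (50*5 + 16)² = (250 + 16)² = 266² = 70756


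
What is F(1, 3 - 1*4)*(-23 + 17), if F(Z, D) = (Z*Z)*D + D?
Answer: 12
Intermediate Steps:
F(Z, D) = D + D*Z**2 (F(Z, D) = Z**2*D + D = D*Z**2 + D = D + D*Z**2)
F(1, 3 - 1*4)*(-23 + 17) = ((3 - 1*4)*(1 + 1**2))*(-23 + 17) = ((3 - 4)*(1 + 1))*(-6) = -1*2*(-6) = -2*(-6) = 12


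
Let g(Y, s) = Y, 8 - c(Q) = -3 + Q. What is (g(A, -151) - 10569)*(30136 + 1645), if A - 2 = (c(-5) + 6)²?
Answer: -320447823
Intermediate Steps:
c(Q) = 11 - Q (c(Q) = 8 - (-3 + Q) = 8 + (3 - Q) = 11 - Q)
A = 486 (A = 2 + ((11 - 1*(-5)) + 6)² = 2 + ((11 + 5) + 6)² = 2 + (16 + 6)² = 2 + 22² = 2 + 484 = 486)
(g(A, -151) - 10569)*(30136 + 1645) = (486 - 10569)*(30136 + 1645) = -10083*31781 = -320447823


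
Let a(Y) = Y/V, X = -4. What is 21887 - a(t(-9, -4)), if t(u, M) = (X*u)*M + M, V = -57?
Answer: 1247411/57 ≈ 21884.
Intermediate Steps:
t(u, M) = M - 4*M*u (t(u, M) = (-4*u)*M + M = -4*M*u + M = M - 4*M*u)
a(Y) = -Y/57 (a(Y) = Y/(-57) = Y*(-1/57) = -Y/57)
21887 - a(t(-9, -4)) = 21887 - (-1)*(-4*(1 - 4*(-9)))/57 = 21887 - (-1)*(-4*(1 + 36))/57 = 21887 - (-1)*(-4*37)/57 = 21887 - (-1)*(-148)/57 = 21887 - 1*148/57 = 21887 - 148/57 = 1247411/57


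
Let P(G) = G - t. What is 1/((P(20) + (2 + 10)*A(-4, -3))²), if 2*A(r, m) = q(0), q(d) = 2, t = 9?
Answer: 1/529 ≈ 0.0018904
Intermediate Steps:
P(G) = -9 + G (P(G) = G - 1*9 = G - 9 = -9 + G)
A(r, m) = 1 (A(r, m) = (½)*2 = 1)
1/((P(20) + (2 + 10)*A(-4, -3))²) = 1/(((-9 + 20) + (2 + 10)*1)²) = 1/((11 + 12*1)²) = 1/((11 + 12)²) = 1/(23²) = 1/529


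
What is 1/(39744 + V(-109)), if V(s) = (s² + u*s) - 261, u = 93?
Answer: 1/41227 ≈ 2.4256e-5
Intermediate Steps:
V(s) = -261 + s² + 93*s (V(s) = (s² + 93*s) - 261 = -261 + s² + 93*s)
1/(39744 + V(-109)) = 1/(39744 + (-261 + (-109)² + 93*(-109))) = 1/(39744 + (-261 + 11881 - 10137)) = 1/(39744 + 1483) = 1/41227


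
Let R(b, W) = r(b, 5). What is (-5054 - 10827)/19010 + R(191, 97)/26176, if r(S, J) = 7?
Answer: -207783993/248802880 ≈ -0.83513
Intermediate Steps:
R(b, W) = 7
(-5054 - 10827)/19010 + R(191, 97)/26176 = (-5054 - 10827)/19010 + 7/26176 = -15881*1/19010 + 7*(1/26176) = -15881/19010 + 7/26176 = -207783993/248802880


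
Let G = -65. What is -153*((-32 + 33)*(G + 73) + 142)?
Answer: -22950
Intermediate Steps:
-153*((-32 + 33)*(G + 73) + 142) = -153*((-32 + 33)*(-65 + 73) + 142) = -153*(1*8 + 142) = -153*(8 + 142) = -153*150 = -22950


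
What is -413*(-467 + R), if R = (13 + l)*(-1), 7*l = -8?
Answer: 197768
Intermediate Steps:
l = -8/7 (l = (⅐)*(-8) = -8/7 ≈ -1.1429)
R = -83/7 (R = (13 - 8/7)*(-1) = (83/7)*(-1) = -83/7 ≈ -11.857)
-413*(-467 + R) = -413*(-467 - 83/7) = -413*(-3352/7) = 197768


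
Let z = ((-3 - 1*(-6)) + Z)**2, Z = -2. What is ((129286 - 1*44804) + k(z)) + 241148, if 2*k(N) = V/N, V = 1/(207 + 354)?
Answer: 365356861/1122 ≈ 3.2563e+5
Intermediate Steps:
V = 1/561 ≈ 0.0017825
z = 1 (z = ((-3 - 1*(-6)) - 2)**2 = ((-3 + 6) - 2)**2 = (3 - 2)**2 = 1**2 = 1)
k(N) = 1/(1122*N) (k(N) = (1/(561*N))/2 = 1/(1122*N))
((129286 - 1*44804) + k(z)) + 241148 = ((129286 - 1*44804) + (1/1122)/1) + 241148 = ((129286 - 44804) + (1/1122)*1) + 241148 = (84482 + 1/1122) + 241148 = 94788805/1122 + 241148 = 365356861/1122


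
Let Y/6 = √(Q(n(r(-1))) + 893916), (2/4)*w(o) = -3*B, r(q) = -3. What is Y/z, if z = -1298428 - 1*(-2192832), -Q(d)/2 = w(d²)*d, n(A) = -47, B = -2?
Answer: 3*√223761/223601 ≈ 0.0063466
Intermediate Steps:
w(o) = 12 (w(o) = 2*(-3*(-2)) = 2*6 = 12)
Q(d) = -24*d
z = 894404 (z = -1298428 + 2192832 = 894404)
Y = 12*√223761 (Y = 6*√(-24*(-47) + 893916) = 6*√(1128 + 893916) = 6*√895044 = 6*(2*√223761) = 12*√223761 ≈ 5676.4)
Y/z = (12*√223761)/894404 = (12*√223761)*(1/894404) = 3*√223761/223601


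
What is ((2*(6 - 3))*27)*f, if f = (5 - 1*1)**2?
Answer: 2592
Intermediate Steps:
f = 16 (f = (5 - 1)**2 = 4**2 = 16)
((2*(6 - 3))*27)*f = ((2*(6 - 3))*27)*16 = ((2*3)*27)*16 = (6*27)*16 = 162*16 = 2592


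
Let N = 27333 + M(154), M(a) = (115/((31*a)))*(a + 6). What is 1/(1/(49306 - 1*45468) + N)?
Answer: 9161306/250441288885 ≈ 3.6581e-5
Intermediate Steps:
M(a) = 115*(6 + a)/(31*a) (M(a) = (115*(1/(31*a)))*(6 + a) = (115/(31*a))*(6 + a) = 115*(6 + a)/(31*a))
N = 65253071/2387 (N = 27333 + (115/31)*(6 + 154)/154 = 27333 + (115/31)*(1/154)*160 = 27333 + 9200/2387 = 65253071/2387 ≈ 27337.)
1/(1/(49306 - 1*45468) + N) = 1/(1/(49306 - 1*45468) + 65253071/2387) = 1/(1/(49306 - 45468) + 65253071/2387) = 1/(1/3838 + 65253071/2387) = 1/(250441288885/9161306) = 9161306/250441288885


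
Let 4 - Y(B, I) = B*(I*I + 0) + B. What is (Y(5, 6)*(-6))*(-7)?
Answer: -7602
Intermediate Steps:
Y(B, I) = 4 - B - B*I² (Y(B, I) = 4 - (B*(I*I + 0) + B) = 4 - (B*(I² + 0) + B) = 4 - (B*I² + B) = 4 - (B + B*I²) = 4 + (-B - B*I²) = 4 - B - B*I²)
(Y(5, 6)*(-6))*(-7) = ((4 - 1*5 - 1*5*6²)*(-6))*(-7) = ((4 - 5 - 1*5*36)*(-6))*(-7) = ((4 - 5 - 180)*(-6))*(-7) = -181*(-6)*(-7) = 1086*(-7) = -7602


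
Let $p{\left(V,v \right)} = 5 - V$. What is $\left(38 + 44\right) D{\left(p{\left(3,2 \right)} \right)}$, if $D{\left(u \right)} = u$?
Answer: $164$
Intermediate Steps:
$\left(38 + 44\right) D{\left(p{\left(3,2 \right)} \right)} = \left(38 + 44\right) \left(5 - 3\right) = 82 \left(5 - 3\right) = 82 \cdot 2 = 164$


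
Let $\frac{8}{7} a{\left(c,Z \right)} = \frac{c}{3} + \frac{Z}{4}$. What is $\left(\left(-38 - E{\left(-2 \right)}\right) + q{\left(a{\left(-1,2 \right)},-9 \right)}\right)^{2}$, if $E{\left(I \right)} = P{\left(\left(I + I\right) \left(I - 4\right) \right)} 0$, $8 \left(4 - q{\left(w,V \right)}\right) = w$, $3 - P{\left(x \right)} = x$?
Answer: $\frac{170641969}{147456} \approx 1157.2$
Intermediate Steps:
$P{\left(x \right)} = 3 - x$
$a{\left(c,Z \right)} = \frac{7 c}{24} + \frac{7 Z}{32}$ ($a{\left(c,Z \right)} = \frac{7 \left(\frac{c}{3} + \frac{Z}{4}\right)}{8} = \frac{7 c}{24} + \frac{7 Z}{32}$)
$q{\left(w,V \right)} = 4 - \frac{w}{8}$
$E{\left(I \right)} = 0$ ($E{\left(I \right)} = \left(3 - \left(I + I\right) \left(I - 4\right)\right) 0 = \left(3 - 2 I \left(-4 + I\right)\right) 0 = 0$)
$\left(\left(-38 - E{\left(-2 \right)}\right) + q{\left(a{\left(-1,2 \right)},-9 \right)}\right)^{2} = \left(\left(-38 - 0\right) + \left(4 - \frac{\frac{7}{24} \left(-1\right) + \frac{7}{32} \cdot 2}{8}\right)\right)^{2} = \left(\left(-38 + 0\right) + \left(4 - \frac{- \frac{7}{24} + \frac{7}{16}}{8}\right)\right)^{2} = \left(-38 + \left(4 - \frac{7}{384}\right)\right)^{2} = \left(-38 + \frac{1529}{384}\right)^{2} = \left(- \frac{13063}{384}\right)^{2} = \frac{170641969}{147456}$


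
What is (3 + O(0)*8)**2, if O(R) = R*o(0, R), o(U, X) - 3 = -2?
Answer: 9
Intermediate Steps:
o(U, X) = 1 (o(U, X) = 3 - 2 = 1)
O(R) = R (O(R) = R*1 = R)
(3 + O(0)*8)**2 = (3 + 0*8)**2 = (3 + 0)**2 = 3**2 = 9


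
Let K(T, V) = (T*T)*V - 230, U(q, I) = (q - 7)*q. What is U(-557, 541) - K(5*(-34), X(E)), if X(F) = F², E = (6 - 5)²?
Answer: 285478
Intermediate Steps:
E = 1 (E = 1² = 1)
U(q, I) = q*(-7 + q) (U(q, I) = (-7 + q)*q = q*(-7 + q))
K(T, V) = -230 + V*T² (K(T, V) = T²*V - 230 = V*T² - 230 = -230 + V*T²)
U(-557, 541) - K(5*(-34), X(E)) = -557*(-7 - 557) - (-230 + 1²*(5*(-34))²) = -557*(-564) - (-230 + 1*(-170)²) = 314148 - (-230 + 1*28900) = 314148 - (-230 + 28900) = 314148 - 1*28670 = 314148 - 28670 = 285478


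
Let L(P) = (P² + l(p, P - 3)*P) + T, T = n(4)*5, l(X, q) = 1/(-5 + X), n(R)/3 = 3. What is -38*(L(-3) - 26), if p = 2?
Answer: -1102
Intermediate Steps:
n(R) = 9 (n(R) = 3*3 = 9)
T = 45 (T = 9*5 = 45)
L(P) = 45 + P² - P/3 (L(P) = (P² + P/(-5 + 2)) + 45 = (P² + P/(-3)) + 45 = (P² - P/3) + 45 = 45 + P² - P/3)
-38*(L(-3) - 26) = -38*((45 + (-3)² - ⅓*(-3)) - 26) = -38*((45 + 9 + 1) - 26) = -38*(55 - 26) = -38*29 = -1102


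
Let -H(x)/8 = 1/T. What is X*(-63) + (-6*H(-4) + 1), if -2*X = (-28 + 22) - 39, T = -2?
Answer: -2881/2 ≈ -1440.5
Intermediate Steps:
X = 45/2 (X = -((-28 + 22) - 39)/2 = -(-6 - 39)/2 = -1/2*(-45) = 45/2 ≈ 22.500)
H(x) = 4 (H(x) = -8/(-2) = -8*(-1/2) = 4)
X*(-63) + (-6*H(-4) + 1) = (45/2)*(-63) + (-6*4 + 1) = -2835/2 + (-24 + 1) = -2835/2 - 23 = -2881/2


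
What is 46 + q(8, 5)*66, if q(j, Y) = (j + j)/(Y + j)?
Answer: 1654/13 ≈ 127.23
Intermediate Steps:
q(j, Y) = 2*j/(Y + j) (q(j, Y) = (2*j)/(Y + j) = 2*j/(Y + j))
46 + q(8, 5)*66 = 46 + (2*8/(5 + 8))*66 = 46 + (2*8/13)*66 = 46 + (2*8*(1/13))*66 = 46 + (16/13)*66 = 46 + 1056/13 = 1654/13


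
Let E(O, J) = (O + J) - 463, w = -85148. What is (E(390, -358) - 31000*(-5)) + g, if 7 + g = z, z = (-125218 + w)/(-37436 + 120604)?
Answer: 6427201025/41584 ≈ 1.5456e+5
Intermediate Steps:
E(O, J) = -463 + J + O (E(O, J) = (J + O) - 463 = -463 + J + O)
z = -105183/41584 (z = (-125218 - 85148)/(-37436 + 120604) = -210366/83168 = -210366*1/83168 = -105183/41584 ≈ -2.5294)
g = -396271/41584 (g = -7 - 105183/41584 = -396271/41584 ≈ -9.5294)
(E(390, -358) - 31000*(-5)) + g = ((-463 - 358 + 390) - 31000*(-5)) - 396271/41584 = (-431 - 155*(-1000)) - 396271/41584 = (-431 + 155000) - 396271/41584 = 154569 - 396271/41584 = 6427201025/41584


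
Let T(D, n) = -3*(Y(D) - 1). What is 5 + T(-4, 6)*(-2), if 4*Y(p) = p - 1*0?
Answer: -7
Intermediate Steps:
Y(p) = p/4 (Y(p) = (p - 1*0)/4 = (p + 0)/4 = p/4)
T(D, n) = 3 - 3*D/4 (T(D, n) = -3*(D/4 - 1) = -3*(-1 + D/4) = 3 - 3*D/4)
5 + T(-4, 6)*(-2) = 5 + (3 - ¾*(-4))*(-2) = 5 + (3 + 3)*(-2) = 5 + 6*(-2) = 5 - 12 = -7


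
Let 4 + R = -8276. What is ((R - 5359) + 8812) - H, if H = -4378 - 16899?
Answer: 16450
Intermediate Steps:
H = -21277
R = -8280 (R = -4 - 8276 = -8280)
((R - 5359) + 8812) - H = ((-8280 - 5359) + 8812) - 1*(-21277) = (-13639 + 8812) + 21277 = -4827 + 21277 = 16450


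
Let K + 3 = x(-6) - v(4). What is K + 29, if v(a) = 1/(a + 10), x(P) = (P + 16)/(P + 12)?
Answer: 1159/42 ≈ 27.595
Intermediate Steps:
x(P) = (16 + P)/(12 + P)
v(a) = 1/(10 + a)
K = -59/42 (K = -3 + ((16 - 6)/(12 - 6) - 1/(10 + 4)) = -3 + (10/6 - 1/14) = -3 + ((⅙)*10 - 1*1/14) = -3 + (5/3 - 1/14) = -3 + 67/42 = -59/42 ≈ -1.4048)
K + 29 = -59/42 + 29 = 1159/42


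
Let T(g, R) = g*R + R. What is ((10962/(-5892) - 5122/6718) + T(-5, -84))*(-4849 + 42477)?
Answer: 20688946290022/1649269 ≈ 1.2544e+7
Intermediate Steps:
T(g, R) = R + R*g (T(g, R) = R*g + R = R + R*g)
((10962/(-5892) - 5122/6718) + T(-5, -84))*(-4849 + 42477) = ((10962/(-5892) - 5122/6718) - 84*(1 - 5))*(-4849 + 42477) = ((10962*(-1/5892) - 5122*1/6718) - 84*(-4))*37628 = ((-1827/982 - 2561/3359) + 336)*37628 = (-8651795/3298538 + 336)*37628 = (1099656973/3298538)*37628 = 20688946290022/1649269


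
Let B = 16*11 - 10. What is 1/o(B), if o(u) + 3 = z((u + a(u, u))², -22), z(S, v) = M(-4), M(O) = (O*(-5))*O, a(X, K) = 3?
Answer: -1/83 ≈ -0.012048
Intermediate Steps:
B = 166 (B = 176 - 10 = 166)
M(O) = -5*O² (M(O) = (-5*O)*O = -5*O²)
z(S, v) = -80 (z(S, v) = -5*(-4)² = -5*16 = -80)
o(u) = -83 (o(u) = -3 - 80 = -83)
1/o(B) = 1/(-83) = -1/83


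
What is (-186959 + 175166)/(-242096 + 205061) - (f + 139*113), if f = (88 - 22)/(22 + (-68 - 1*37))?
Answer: -16092800902/1024635 ≈ -15706.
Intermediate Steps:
f = -66/83 (f = 66/(22 + (-68 - 37)) = 66/(22 - 105) = 66/(-83) = 66*(-1/83) = -66/83 ≈ -0.79518)
(-186959 + 175166)/(-242096 + 205061) - (f + 139*113) = (-186959 + 175166)/(-242096 + 205061) - (-66/83 + 139*113) = -11793/(-37035) - (-66/83 + 15707) = -11793*(-1/37035) - 1*1303615/83 = 3931/12345 - 1303615/83 = -16092800902/1024635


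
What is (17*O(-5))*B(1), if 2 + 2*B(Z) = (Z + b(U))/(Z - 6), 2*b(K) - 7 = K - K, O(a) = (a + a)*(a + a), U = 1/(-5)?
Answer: -2465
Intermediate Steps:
U = -⅕ ≈ -0.20000
O(a) = 4*a² (O(a) = (2*a)*(2*a) = 4*a²)
b(K) = 7/2 (b(K) = 7/2 + (K - K)/2 = 7/2 + (½)*0 = 7/2 + 0 = 7/2)
B(Z) = -1 + (7/2 + Z)/(2*(-6 + Z)) (B(Z) = -1 + ((Z + 7/2)/(Z - 6))/2 = -1 + ((7/2 + Z)/(-6 + Z))/2 = -1 + (7/2 + Z)/(2*(-6 + Z)))
(17*O(-5))*B(1) = (17*(4*(-5)²))*((31 - 2*1)/(4*(-6 + 1))) = (17*(4*25))*((¼)*(31 - 2)/(-5)) = (17*100)*((¼)*(-⅕)*29) = 1700*(-29/20) = -2465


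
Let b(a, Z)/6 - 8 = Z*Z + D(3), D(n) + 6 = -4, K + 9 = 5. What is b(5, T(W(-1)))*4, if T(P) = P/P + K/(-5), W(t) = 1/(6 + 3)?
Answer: 744/25 ≈ 29.760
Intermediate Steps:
K = -4 (K = -9 + 5 = -4)
D(n) = -10 (D(n) = -6 - 4 = -10)
W(t) = 1/9
T(P) = 9/5 (T(P) = P/P - 4/(-5) = 1 - 4*(-1/5) = 1 + 4/5 = 9/5)
b(a, Z) = -12 + 6*Z**2 (b(a, Z) = 48 + 6*(Z*Z - 10) = 48 + 6*(Z**2 - 10) = 48 + 6*(-10 + Z**2) = 48 + (-60 + 6*Z**2) = -12 + 6*Z**2)
b(5, T(W(-1)))*4 = (-12 + 6*(9/5)**2)*4 = (-12 + 6*(81/25))*4 = (-12 + 486/25)*4 = (186/25)*4 = 744/25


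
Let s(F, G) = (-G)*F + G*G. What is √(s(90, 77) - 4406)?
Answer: I*√5407 ≈ 73.532*I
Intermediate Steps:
s(F, G) = G² - F*G (s(F, G) = -F*G + G² = G² - F*G)
√(s(90, 77) - 4406) = √(77*(77 - 1*90) - 4406) = √(77*(77 - 90) - 4406) = √(77*(-13) - 4406) = √(-1001 - 4406) = √(-5407) = I*√5407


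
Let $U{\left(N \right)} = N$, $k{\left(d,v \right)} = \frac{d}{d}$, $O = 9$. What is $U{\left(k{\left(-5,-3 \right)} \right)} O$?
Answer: $9$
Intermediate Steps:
$k{\left(d,v \right)} = 1$
$U{\left(k{\left(-5,-3 \right)} \right)} O = 1 \cdot 9 = 9$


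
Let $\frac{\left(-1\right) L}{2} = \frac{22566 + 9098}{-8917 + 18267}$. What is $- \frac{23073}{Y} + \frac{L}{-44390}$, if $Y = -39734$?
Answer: $\frac{2394721042313}{4122864407750} \approx 0.58084$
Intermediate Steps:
$L = - \frac{31664}{4675}$ ($L = - 2 \frac{22566 + 9098}{-8917 + 18267} = - 2 \cdot \frac{31664}{9350} = - 2 \cdot 31664 \cdot \frac{1}{9350} = \left(-2\right) \frac{15832}{4675} = - \frac{31664}{4675} \approx -6.773$)
$- \frac{23073}{Y} + \frac{L}{-44390} = - \frac{23073}{-39734} - \frac{31664}{4675 \left(-44390\right)} = \left(-23073\right) \left(- \frac{1}{39734}\right) - - \frac{15832}{103761625} = \frac{23073}{39734} + \frac{15832}{103761625} = \frac{2394721042313}{4122864407750}$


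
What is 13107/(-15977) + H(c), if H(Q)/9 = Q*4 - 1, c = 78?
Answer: 44706516/15977 ≈ 2798.2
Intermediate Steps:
H(Q) = -9 + 36*Q (H(Q) = 9*(Q*4 - 1) = 9*(4*Q - 1) = 9*(-1 + 4*Q) = -9 + 36*Q)
13107/(-15977) + H(c) = 13107/(-15977) + (-9 + 36*78) = 13107*(-1/15977) + (-9 + 2808) = -13107/15977 + 2799 = 44706516/15977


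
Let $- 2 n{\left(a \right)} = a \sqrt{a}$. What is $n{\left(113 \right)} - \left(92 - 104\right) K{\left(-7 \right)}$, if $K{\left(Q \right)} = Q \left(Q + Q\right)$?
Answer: $1176 - \frac{113 \sqrt{113}}{2} \approx 575.4$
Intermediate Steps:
$K{\left(Q \right)} = 2 Q^{2}$ ($K{\left(Q \right)} = Q 2 Q = 2 Q^{2}$)
$n{\left(a \right)} = - \frac{a^{\frac{3}{2}}}{2}$ ($n{\left(a \right)} = - \frac{a \sqrt{a}}{2} = - \frac{a^{\frac{3}{2}}}{2}$)
$n{\left(113 \right)} - \left(92 - 104\right) K{\left(-7 \right)} = - \frac{113^{\frac{3}{2}}}{2} - \left(92 - 104\right) 2 \left(-7\right)^{2} = - \frac{113 \sqrt{113}}{2} - - 12 \cdot 2 \cdot 49 = - \frac{113 \sqrt{113}}{2} - \left(-12\right) 98 = - \frac{113 \sqrt{113}}{2} - -1176 = - \frac{113 \sqrt{113}}{2} + 1176 = 1176 - \frac{113 \sqrt{113}}{2}$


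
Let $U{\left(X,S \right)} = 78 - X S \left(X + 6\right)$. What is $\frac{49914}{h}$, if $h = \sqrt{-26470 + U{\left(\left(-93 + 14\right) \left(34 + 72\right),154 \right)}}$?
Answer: $- \frac{24957 i \sqrt{2697841430}}{2697841430} \approx - 0.48049 i$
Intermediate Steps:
$U{\left(X,S \right)} = 78 - S X \left(6 + X\right)$
$h = 2 i \sqrt{2697841430}$ ($h = \sqrt{-26470 - \left(-78 + 154 \left(-93 + 14\right)^{2} \left(34 + 72\right)^{2} + 924 \left(-93 + 14\right) \left(34 + 72\right)\right)} = \sqrt{-26470 - \left(-78 + 10799076904 + 924 \left(-79\right) 106\right)} = \sqrt{-26470 - \left(-78 - 7737576 + 10799076904\right)} = \sqrt{-26470 + \left(78 - 154 \cdot 70123876 + 7737576\right)} = \sqrt{-26470 + \left(78 - 10799076904 + 7737576\right)} = \sqrt{-26470 - 10791339250} = \sqrt{-10791365720} = 2 i \sqrt{2697841430} \approx 1.0388 \cdot 10^{5} i$)
$\frac{49914}{h} = \frac{49914}{2 i \sqrt{2697841430}} = 49914 \left(- \frac{i \sqrt{2697841430}}{5395682860}\right) = - \frac{24957 i \sqrt{2697841430}}{2697841430}$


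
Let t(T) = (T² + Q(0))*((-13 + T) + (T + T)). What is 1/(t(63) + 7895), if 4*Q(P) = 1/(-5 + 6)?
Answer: 1/706483 ≈ 1.4155e-6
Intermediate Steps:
Q(P) = ¼ (Q(P) = 1/(4*(-5 + 6)) = (¼)/1 = (¼)*1 = ¼)
t(T) = (-13 + 3*T)*(¼ + T²) (t(T) = (T² + ¼)*((-13 + T) + (T + T)) = (¼ + T²)*((-13 + T) + 2*T) = (¼ + T²)*(-13 + 3*T) = (-13 + 3*T)*(¼ + T²))
1/(t(63) + 7895) = 1/((-13/4 - 13*63² + 3*63³ + (¾)*63) + 7895) = 1/((-13/4 - 13*3969 + 3*250047 + 189/4) + 7895) = 1/((-13/4 - 51597 + 750141 + 189/4) + 7895) = 1/(698588 + 7895) = 1/706483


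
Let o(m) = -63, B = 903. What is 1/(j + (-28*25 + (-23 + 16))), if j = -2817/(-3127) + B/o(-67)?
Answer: -9381/6758377 ≈ -0.0013881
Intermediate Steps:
j = -126010/9381 (j = -2817/(-3127) + 903/(-63) = -2817*(-1/3127) + 903*(-1/63) = 2817/3127 - 43/3 = -126010/9381 ≈ -13.432)
1/(j + (-28*25 + (-23 + 16))) = 1/(-126010/9381 + (-28*25 + (-23 + 16))) = 1/(-126010/9381 + (-700 - 7)) = 1/(-126010/9381 - 707) = 1/(-6758377/9381) = -9381/6758377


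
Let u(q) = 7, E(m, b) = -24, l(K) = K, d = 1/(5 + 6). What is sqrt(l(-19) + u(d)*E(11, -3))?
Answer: I*sqrt(187) ≈ 13.675*I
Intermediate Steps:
d = 1/11 ≈ 0.090909
sqrt(l(-19) + u(d)*E(11, -3)) = sqrt(-19 + 7*(-24)) = sqrt(-19 - 168) = sqrt(-187) = I*sqrt(187)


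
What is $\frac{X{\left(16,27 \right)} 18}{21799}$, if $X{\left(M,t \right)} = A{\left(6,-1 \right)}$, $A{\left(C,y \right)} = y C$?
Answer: $- \frac{108}{21799} \approx -0.0049544$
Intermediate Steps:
$A{\left(C,y \right)} = C y$
$X{\left(M,t \right)} = -6$ ($X{\left(M,t \right)} = 6 \left(-1\right) = -6$)
$\frac{X{\left(16,27 \right)} 18}{21799} = \frac{\left(-6\right) 18}{21799} = \left(-108\right) \frac{1}{21799} = - \frac{108}{21799}$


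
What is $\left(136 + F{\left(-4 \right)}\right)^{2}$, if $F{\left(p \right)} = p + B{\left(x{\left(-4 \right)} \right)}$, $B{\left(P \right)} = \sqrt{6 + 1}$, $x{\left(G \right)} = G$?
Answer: $\left(132 + \sqrt{7}\right)^{2} \approx 18129.0$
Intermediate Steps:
$B{\left(P \right)} = \sqrt{7}$
$F{\left(p \right)} = p + \sqrt{7}$
$\left(136 + F{\left(-4 \right)}\right)^{2} = \left(136 - \left(4 - \sqrt{7}\right)\right)^{2} = \left(132 + \sqrt{7}\right)^{2}$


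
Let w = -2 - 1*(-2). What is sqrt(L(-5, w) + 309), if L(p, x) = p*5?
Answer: 2*sqrt(71) ≈ 16.852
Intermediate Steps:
w = 0 (w = -2 + 2 = 0)
L(p, x) = 5*p
sqrt(L(-5, w) + 309) = sqrt(5*(-5) + 309) = sqrt(-25 + 309) = sqrt(284) = 2*sqrt(71)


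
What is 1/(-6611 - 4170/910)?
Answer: -91/602018 ≈ -0.00015116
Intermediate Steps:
1/(-6611 - 4170/910) = 1/(-6611 - 4170*1/910) = 1/(-6611 - 417/91) = 1/(-602018/91) = -91/602018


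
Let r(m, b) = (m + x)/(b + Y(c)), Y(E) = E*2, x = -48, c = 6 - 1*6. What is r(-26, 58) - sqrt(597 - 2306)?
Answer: -37/29 - I*sqrt(1709) ≈ -1.2759 - 41.34*I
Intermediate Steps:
c = 0 (c = 6 - 6 = 0)
Y(E) = 2*E
r(m, b) = (-48 + m)/b (r(m, b) = (m - 48)/(b + 2*0) = (-48 + m)/(b + 0) = (-48 + m)/b)
r(-26, 58) - sqrt(597 - 2306) = (-48 - 26)/58 - sqrt(597 - 2306) = (1/58)*(-74) - sqrt(-1709) = -37/29 - I*sqrt(1709)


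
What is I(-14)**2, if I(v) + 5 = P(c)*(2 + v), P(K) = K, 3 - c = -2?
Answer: 4225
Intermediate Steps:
c = 5 (c = 3 - 1*(-2) = 3 + 2 = 5)
I(v) = 5 + 5*v (I(v) = -5 + 5*(2 + v) = -5 + (10 + 5*v) = 5 + 5*v)
I(-14)**2 = (5 + 5*(-14))**2 = (5 - 70)**2 = (-65)**2 = 4225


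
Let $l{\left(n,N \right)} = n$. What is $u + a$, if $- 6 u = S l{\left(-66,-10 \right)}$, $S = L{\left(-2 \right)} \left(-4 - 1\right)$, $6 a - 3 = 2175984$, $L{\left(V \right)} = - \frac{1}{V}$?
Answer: $362637$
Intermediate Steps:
$a = \frac{725329}{2}$ ($a = \frac{1}{2} + \frac{1}{6} \cdot 2175984 = \frac{1}{2} + 362664 = \frac{725329}{2} \approx 3.6266 \cdot 10^{5}$)
$S = - \frac{5}{2}$ ($S = - \frac{1}{-2} \left(-4 - 1\right) = \left(-1\right) \left(- \frac{1}{2}\right) \left(-5\right) = \frac{1}{2} \left(-5\right) = - \frac{5}{2} \approx -2.5$)
$u = - \frac{55}{2}$ ($u = - \frac{\left(- \frac{5}{2}\right) \left(-66\right)}{6} = \left(- \frac{1}{6}\right) 165 = - \frac{55}{2} \approx -27.5$)
$u + a = - \frac{55}{2} + \frac{725329}{2} = 362637$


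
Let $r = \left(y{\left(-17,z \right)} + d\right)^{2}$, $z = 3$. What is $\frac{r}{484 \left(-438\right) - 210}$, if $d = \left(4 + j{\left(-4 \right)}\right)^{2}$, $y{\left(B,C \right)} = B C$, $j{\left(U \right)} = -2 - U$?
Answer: $- \frac{25}{23578} \approx -0.0010603$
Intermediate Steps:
$d = 36$ ($d = \left(4 - -2\right)^{2} = \left(4 + \left(-2 + 4\right)\right)^{2} = \left(4 + 2\right)^{2} = 6^{2} = 36$)
$r = 225$ ($r = \left(\left(-17\right) 3 + 36\right)^{2} = \left(-51 + 36\right)^{2} = \left(-15\right)^{2} = 225$)
$\frac{r}{484 \left(-438\right) - 210} = \frac{225}{484 \left(-438\right) - 210} = \frac{225}{-211992 - 210} = \frac{225}{-212202} = 225 \left(- \frac{1}{212202}\right) = - \frac{25}{23578}$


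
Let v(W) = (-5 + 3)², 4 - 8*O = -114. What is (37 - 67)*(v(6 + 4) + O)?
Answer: -1125/2 ≈ -562.50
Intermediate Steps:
O = 59/4 (O = ½ - ⅛*(-114) = ½ + 57/4 = 59/4 ≈ 14.750)
v(W) = 4 (v(W) = (-2)² = 4)
(37 - 67)*(v(6 + 4) + O) = (37 - 67)*(4 + 59/4) = -30*75/4 = -1125/2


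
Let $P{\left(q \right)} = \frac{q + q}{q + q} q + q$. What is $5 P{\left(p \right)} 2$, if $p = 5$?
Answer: $100$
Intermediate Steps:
$P{\left(q \right)} = 2 q$ ($P{\left(q \right)} = \frac{2 q}{2 q} q + q = 2 q \frac{1}{2 q} q + q = 1 q + q = q + q = 2 q$)
$5 P{\left(p \right)} 2 = 5 \cdot 2 \cdot 5 \cdot 2 = 5 \cdot 10 \cdot 2 = 50 \cdot 2 = 100$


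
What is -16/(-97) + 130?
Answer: 12626/97 ≈ 130.17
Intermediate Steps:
-16/(-97) + 130 = -1/97*(-16) + 130 = 16/97 + 130 = 12626/97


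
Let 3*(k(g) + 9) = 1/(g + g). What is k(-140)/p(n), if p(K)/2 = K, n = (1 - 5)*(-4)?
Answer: -7561/26880 ≈ -0.28129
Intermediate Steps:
n = 16 (n = -4*(-4) = 16)
k(g) = -9 + 1/(6*g) (k(g) = -9 + 1/(3*(g + g)) = -9 + 1/(3*((2*g))) = -9 + (1/(2*g))/3 = -9 + 1/(6*g))
p(K) = 2*K
k(-140)/p(n) = (-9 + (1/6)/(-140))/((2*16)) = (-9 + (1/6)*(-1/140))/32 = (-9 - 1/840)*(1/32) = -7561/840*1/32 = -7561/26880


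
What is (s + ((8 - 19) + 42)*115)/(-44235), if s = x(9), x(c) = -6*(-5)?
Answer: -719/8847 ≈ -0.081270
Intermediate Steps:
x(c) = 30
s = 30
(s + ((8 - 19) + 42)*115)/(-44235) = (30 + ((8 - 19) + 42)*115)/(-44235) = (30 + (-11 + 42)*115)*(-1/44235) = (30 + 31*115)*(-1/44235) = (30 + 3565)*(-1/44235) = 3595*(-1/44235) = -719/8847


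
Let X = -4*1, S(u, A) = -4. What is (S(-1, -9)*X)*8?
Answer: 128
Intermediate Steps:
X = -4
(S(-1, -9)*X)*8 = -4*(-4)*8 = 16*8 = 128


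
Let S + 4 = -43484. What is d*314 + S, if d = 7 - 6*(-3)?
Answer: -35638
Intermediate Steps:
d = 25 (d = 7 + 18 = 25)
S = -43488 (S = -4 - 43484 = -43488)
d*314 + S = 25*314 - 43488 = 7850 - 43488 = -35638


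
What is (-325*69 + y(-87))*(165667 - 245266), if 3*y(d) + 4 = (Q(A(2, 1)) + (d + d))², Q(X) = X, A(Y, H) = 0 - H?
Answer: 972540582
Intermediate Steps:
A(Y, H) = -H
y(d) = -4/3 + (-1 + 2*d)²/3 (y(d) = -4/3 + (-1*1 + (d + d))²/3 = -4/3 + (-1 + 2*d)²/3)
(-325*69 + y(-87))*(165667 - 245266) = (-325*69 + (-4/3 + (-1 + 2*(-87))²/3))*(165667 - 245266) = (-22425 + (-4/3 + (-1 - 174)²/3))*(-79599) = (-22425 + (-4/3 + (⅓)*(-175)²))*(-79599) = (-22425 + (-4/3 + (⅓)*30625))*(-79599) = (-22425 + (-4/3 + 30625/3))*(-79599) = (-22425 + 10207)*(-79599) = -12218*(-79599) = 972540582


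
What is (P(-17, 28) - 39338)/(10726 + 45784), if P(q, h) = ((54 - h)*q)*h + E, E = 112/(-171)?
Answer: -4421603/4831605 ≈ -0.91514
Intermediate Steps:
E = -112/171 (E = 112*(-1/171) = -112/171 ≈ -0.65497)
P(q, h) = -112/171 + h*q*(54 - h) (P(q, h) = ((54 - h)*q)*h - 112/171 = (q*(54 - h))*h - 112/171 = h*q*(54 - h) - 112/171 = -112/171 + h*q*(54 - h))
(P(-17, 28) - 39338)/(10726 + 45784) = ((-112/171 - 1*(-17)*28² + 54*28*(-17)) - 39338)/(10726 + 45784) = ((-112/171 - 1*(-17)*784 - 25704) - 39338)/56510 = ((-112/171 + 13328 - 25704) - 39338)*(1/56510) = (-2116408/171 - 39338)*(1/56510) = -8843206/171*1/56510 = -4421603/4831605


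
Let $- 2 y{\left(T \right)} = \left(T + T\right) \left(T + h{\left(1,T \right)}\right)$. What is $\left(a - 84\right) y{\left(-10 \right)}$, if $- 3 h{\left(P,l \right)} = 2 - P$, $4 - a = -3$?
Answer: $\frac{23870}{3} \approx 7956.7$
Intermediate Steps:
$a = 7$ ($a = 4 - -3 = 4 + 3 = 7$)
$h{\left(P,l \right)} = - \frac{2}{3} + \frac{P}{3}$ ($h{\left(P,l \right)} = - \frac{2 - P}{3} = - \frac{2}{3} + \frac{P}{3}$)
$y{\left(T \right)} = - T \left(- \frac{1}{3} + T\right)$ ($y{\left(T \right)} = - \frac{\left(T + T\right) \left(T + \left(- \frac{2}{3} + \frac{1}{3} \cdot 1\right)\right)}{2} = - \frac{2 T \left(T + \left(- \frac{2}{3} + \frac{1}{3}\right)\right)}{2} = - \frac{2 T \left(T - \frac{1}{3}\right)}{2} = - \frac{2 T \left(- \frac{1}{3} + T\right)}{2} = - T \left(- \frac{1}{3} + T\right)$)
$\left(a - 84\right) y{\left(-10 \right)} = \left(7 - 84\right) \left(- 10 \left(\frac{1}{3} - -10\right)\right) = - 77 \left(- 10 \left(\frac{1}{3} + 10\right)\right) = - 77 \left(\left(-10\right) \frac{31}{3}\right) = \left(-77\right) \left(- \frac{310}{3}\right) = \frac{23870}{3}$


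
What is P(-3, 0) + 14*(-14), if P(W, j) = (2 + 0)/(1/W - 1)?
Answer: -395/2 ≈ -197.50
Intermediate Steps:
P(W, j) = 2/(-1 + 1/W)
P(-3, 0) + 14*(-14) = -2*(-3)/(-1 - 3) + 14*(-14) = -2*(-3)/(-4) - 196 = -2*(-3)*(-¼) - 196 = -3/2 - 196 = -395/2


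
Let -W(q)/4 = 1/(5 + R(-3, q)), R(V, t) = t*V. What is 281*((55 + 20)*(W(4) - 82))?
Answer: -12012750/7 ≈ -1.7161e+6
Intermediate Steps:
R(V, t) = V*t
W(q) = -4/(5 - 3*q)
281*((55 + 20)*(W(4) - 82)) = 281*((55 + 20)*(4/(-5 + 3*4) - 82)) = 281*(75*(4/(-5 + 12) - 82)) = 281*(75*(4/7 - 82)) = 281*(75*(-570/7)) = 281*(-42750/7) = -12012750/7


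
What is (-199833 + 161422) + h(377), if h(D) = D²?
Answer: 103718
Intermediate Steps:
(-199833 + 161422) + h(377) = (-199833 + 161422) + 377² = -38411 + 142129 = 103718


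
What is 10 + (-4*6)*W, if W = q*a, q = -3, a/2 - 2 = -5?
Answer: -422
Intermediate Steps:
a = -6 (a = 4 + 2*(-5) = 4 - 10 = -6)
W = 18 (W = -3*(-6) = 18)
10 + (-4*6)*W = 10 - 4*6*18 = 10 - 24*18 = 10 - 432 = -422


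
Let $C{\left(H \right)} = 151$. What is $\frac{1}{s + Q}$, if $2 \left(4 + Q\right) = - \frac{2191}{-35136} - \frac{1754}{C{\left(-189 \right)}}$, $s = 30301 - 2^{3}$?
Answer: $\frac{10611072}{321337462105} \approx 3.3022 \cdot 10^{-5}$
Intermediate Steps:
$s = 30293$ ($s = 30301 - 8 = 30293$)
$Q = - \frac{103741991}{10611072}$ ($Q = -4 + \frac{- \frac{2191}{-35136} - \frac{1754}{151}}{2} = -4 + \frac{\left(-2191\right) \left(- \frac{1}{35136}\right) - \frac{1754}{151}}{2} = -4 + \frac{\frac{2191}{35136} - \frac{1754}{151}}{2} = -4 + \frac{1}{2} \left(- \frac{61297703}{5305536}\right) = -4 - \frac{61297703}{10611072} = - \frac{103741991}{10611072} \approx -9.7768$)
$\frac{1}{s + Q} = \frac{1}{30293 - \frac{103741991}{10611072}} = \frac{1}{\frac{321337462105}{10611072}} = \frac{10611072}{321337462105}$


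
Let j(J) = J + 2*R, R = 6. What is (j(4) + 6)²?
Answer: 484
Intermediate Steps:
j(J) = 12 + J (j(J) = J + 2*6 = J + 12 = 12 + J)
(j(4) + 6)² = ((12 + 4) + 6)² = (16 + 6)² = 22² = 484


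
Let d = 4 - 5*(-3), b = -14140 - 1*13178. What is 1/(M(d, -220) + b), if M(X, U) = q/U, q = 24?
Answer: -55/1502496 ≈ -3.6606e-5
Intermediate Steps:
b = -27318 (b = -14140 - 13178 = -27318)
d = 19 (d = 4 + 15 = 19)
M(X, U) = 24/U
1/(M(d, -220) + b) = 1/(24/(-220) - 27318) = 1/(24*(-1/220) - 27318) = 1/(-6/55 - 27318) = 1/(-1502496/55) = -55/1502496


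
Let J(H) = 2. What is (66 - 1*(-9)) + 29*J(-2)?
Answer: 133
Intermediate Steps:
(66 - 1*(-9)) + 29*J(-2) = (66 - 1*(-9)) + 29*2 = (66 + 9) + 58 = 75 + 58 = 133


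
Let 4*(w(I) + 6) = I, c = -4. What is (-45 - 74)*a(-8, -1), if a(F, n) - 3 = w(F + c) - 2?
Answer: 952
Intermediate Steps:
w(I) = -6 + I/4
a(F, n) = -6 + F/4 (a(F, n) = 3 + ((-6 + (F - 4)/4) - 2) = 3 + ((-6 + (-4 + F)/4) - 2) = 3 + ((-6 + (-1 + F/4)) - 2) = 3 + ((-7 + F/4) - 2) = 3 + (-9 + F/4) = -6 + F/4)
(-45 - 74)*a(-8, -1) = (-45 - 74)*(-6 + (¼)*(-8)) = -119*(-6 - 2) = -119*(-8) = 952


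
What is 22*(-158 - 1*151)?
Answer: -6798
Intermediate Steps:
22*(-158 - 1*151) = 22*(-158 - 151) = 22*(-309) = -6798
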